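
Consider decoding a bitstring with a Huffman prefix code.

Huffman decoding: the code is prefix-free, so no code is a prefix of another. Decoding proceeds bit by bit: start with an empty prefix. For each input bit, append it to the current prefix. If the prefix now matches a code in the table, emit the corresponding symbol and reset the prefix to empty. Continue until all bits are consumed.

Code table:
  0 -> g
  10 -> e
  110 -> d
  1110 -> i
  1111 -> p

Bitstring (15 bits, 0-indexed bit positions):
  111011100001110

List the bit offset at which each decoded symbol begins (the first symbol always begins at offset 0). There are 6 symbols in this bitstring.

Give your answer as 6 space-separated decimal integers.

Answer: 0 4 8 9 10 11

Derivation:
Bit 0: prefix='1' (no match yet)
Bit 1: prefix='11' (no match yet)
Bit 2: prefix='111' (no match yet)
Bit 3: prefix='1110' -> emit 'i', reset
Bit 4: prefix='1' (no match yet)
Bit 5: prefix='11' (no match yet)
Bit 6: prefix='111' (no match yet)
Bit 7: prefix='1110' -> emit 'i', reset
Bit 8: prefix='0' -> emit 'g', reset
Bit 9: prefix='0' -> emit 'g', reset
Bit 10: prefix='0' -> emit 'g', reset
Bit 11: prefix='1' (no match yet)
Bit 12: prefix='11' (no match yet)
Bit 13: prefix='111' (no match yet)
Bit 14: prefix='1110' -> emit 'i', reset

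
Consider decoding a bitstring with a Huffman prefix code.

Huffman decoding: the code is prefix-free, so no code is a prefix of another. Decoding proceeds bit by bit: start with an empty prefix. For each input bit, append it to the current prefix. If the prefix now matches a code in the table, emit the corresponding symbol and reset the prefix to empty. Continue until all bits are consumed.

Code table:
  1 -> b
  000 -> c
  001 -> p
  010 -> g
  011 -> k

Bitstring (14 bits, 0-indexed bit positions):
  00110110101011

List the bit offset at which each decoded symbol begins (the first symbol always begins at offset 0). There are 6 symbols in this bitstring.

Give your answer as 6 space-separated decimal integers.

Answer: 0 3 4 7 10 11

Derivation:
Bit 0: prefix='0' (no match yet)
Bit 1: prefix='00' (no match yet)
Bit 2: prefix='001' -> emit 'p', reset
Bit 3: prefix='1' -> emit 'b', reset
Bit 4: prefix='0' (no match yet)
Bit 5: prefix='01' (no match yet)
Bit 6: prefix='011' -> emit 'k', reset
Bit 7: prefix='0' (no match yet)
Bit 8: prefix='01' (no match yet)
Bit 9: prefix='010' -> emit 'g', reset
Bit 10: prefix='1' -> emit 'b', reset
Bit 11: prefix='0' (no match yet)
Bit 12: prefix='01' (no match yet)
Bit 13: prefix='011' -> emit 'k', reset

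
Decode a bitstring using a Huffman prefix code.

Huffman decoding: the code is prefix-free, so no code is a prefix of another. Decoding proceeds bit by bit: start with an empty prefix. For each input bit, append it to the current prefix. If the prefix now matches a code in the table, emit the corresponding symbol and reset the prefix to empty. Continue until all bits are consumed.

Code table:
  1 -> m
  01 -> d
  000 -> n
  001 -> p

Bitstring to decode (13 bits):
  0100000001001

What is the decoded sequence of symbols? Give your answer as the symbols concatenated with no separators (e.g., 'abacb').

Bit 0: prefix='0' (no match yet)
Bit 1: prefix='01' -> emit 'd', reset
Bit 2: prefix='0' (no match yet)
Bit 3: prefix='00' (no match yet)
Bit 4: prefix='000' -> emit 'n', reset
Bit 5: prefix='0' (no match yet)
Bit 6: prefix='00' (no match yet)
Bit 7: prefix='000' -> emit 'n', reset
Bit 8: prefix='0' (no match yet)
Bit 9: prefix='01' -> emit 'd', reset
Bit 10: prefix='0' (no match yet)
Bit 11: prefix='00' (no match yet)
Bit 12: prefix='001' -> emit 'p', reset

Answer: dnndp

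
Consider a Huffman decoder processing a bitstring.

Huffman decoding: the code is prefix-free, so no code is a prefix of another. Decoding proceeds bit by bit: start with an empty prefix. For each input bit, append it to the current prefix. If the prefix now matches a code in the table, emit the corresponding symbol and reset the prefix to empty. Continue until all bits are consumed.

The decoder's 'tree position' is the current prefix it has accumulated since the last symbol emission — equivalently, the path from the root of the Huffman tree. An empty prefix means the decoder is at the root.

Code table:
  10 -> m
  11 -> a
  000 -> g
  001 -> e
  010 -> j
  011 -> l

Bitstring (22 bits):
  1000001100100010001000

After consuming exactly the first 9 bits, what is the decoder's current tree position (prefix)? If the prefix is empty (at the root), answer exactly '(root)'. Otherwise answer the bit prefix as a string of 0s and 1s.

Answer: 0

Derivation:
Bit 0: prefix='1' (no match yet)
Bit 1: prefix='10' -> emit 'm', reset
Bit 2: prefix='0' (no match yet)
Bit 3: prefix='00' (no match yet)
Bit 4: prefix='000' -> emit 'g', reset
Bit 5: prefix='0' (no match yet)
Bit 6: prefix='01' (no match yet)
Bit 7: prefix='011' -> emit 'l', reset
Bit 8: prefix='0' (no match yet)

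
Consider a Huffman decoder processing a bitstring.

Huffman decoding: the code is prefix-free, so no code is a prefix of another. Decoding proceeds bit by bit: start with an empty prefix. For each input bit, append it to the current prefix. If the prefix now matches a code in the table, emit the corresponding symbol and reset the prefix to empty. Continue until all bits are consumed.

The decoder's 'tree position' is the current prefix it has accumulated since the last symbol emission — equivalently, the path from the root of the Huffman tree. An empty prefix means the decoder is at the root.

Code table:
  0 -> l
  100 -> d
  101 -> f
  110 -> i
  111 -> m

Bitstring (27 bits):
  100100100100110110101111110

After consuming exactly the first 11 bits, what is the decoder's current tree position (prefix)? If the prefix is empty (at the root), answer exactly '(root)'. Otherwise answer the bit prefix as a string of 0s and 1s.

Answer: 10

Derivation:
Bit 0: prefix='1' (no match yet)
Bit 1: prefix='10' (no match yet)
Bit 2: prefix='100' -> emit 'd', reset
Bit 3: prefix='1' (no match yet)
Bit 4: prefix='10' (no match yet)
Bit 5: prefix='100' -> emit 'd', reset
Bit 6: prefix='1' (no match yet)
Bit 7: prefix='10' (no match yet)
Bit 8: prefix='100' -> emit 'd', reset
Bit 9: prefix='1' (no match yet)
Bit 10: prefix='10' (no match yet)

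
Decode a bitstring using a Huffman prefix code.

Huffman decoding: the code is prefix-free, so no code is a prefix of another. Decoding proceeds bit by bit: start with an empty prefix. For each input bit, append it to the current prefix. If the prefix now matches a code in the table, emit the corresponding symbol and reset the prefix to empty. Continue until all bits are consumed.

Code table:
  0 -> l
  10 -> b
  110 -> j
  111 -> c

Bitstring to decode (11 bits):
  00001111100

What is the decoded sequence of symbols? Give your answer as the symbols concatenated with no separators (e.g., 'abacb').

Answer: llllcjl

Derivation:
Bit 0: prefix='0' -> emit 'l', reset
Bit 1: prefix='0' -> emit 'l', reset
Bit 2: prefix='0' -> emit 'l', reset
Bit 3: prefix='0' -> emit 'l', reset
Bit 4: prefix='1' (no match yet)
Bit 5: prefix='11' (no match yet)
Bit 6: prefix='111' -> emit 'c', reset
Bit 7: prefix='1' (no match yet)
Bit 8: prefix='11' (no match yet)
Bit 9: prefix='110' -> emit 'j', reset
Bit 10: prefix='0' -> emit 'l', reset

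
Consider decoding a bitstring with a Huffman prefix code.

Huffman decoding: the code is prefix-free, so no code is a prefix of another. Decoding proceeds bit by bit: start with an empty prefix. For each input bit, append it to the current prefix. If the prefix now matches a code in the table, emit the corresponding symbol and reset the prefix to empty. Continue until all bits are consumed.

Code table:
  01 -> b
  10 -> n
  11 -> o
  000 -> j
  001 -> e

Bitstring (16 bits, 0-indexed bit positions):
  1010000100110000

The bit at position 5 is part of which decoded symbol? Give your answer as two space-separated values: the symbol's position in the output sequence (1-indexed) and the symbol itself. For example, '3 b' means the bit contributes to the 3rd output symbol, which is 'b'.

Answer: 3 j

Derivation:
Bit 0: prefix='1' (no match yet)
Bit 1: prefix='10' -> emit 'n', reset
Bit 2: prefix='1' (no match yet)
Bit 3: prefix='10' -> emit 'n', reset
Bit 4: prefix='0' (no match yet)
Bit 5: prefix='00' (no match yet)
Bit 6: prefix='000' -> emit 'j', reset
Bit 7: prefix='1' (no match yet)
Bit 8: prefix='10' -> emit 'n', reset
Bit 9: prefix='0' (no match yet)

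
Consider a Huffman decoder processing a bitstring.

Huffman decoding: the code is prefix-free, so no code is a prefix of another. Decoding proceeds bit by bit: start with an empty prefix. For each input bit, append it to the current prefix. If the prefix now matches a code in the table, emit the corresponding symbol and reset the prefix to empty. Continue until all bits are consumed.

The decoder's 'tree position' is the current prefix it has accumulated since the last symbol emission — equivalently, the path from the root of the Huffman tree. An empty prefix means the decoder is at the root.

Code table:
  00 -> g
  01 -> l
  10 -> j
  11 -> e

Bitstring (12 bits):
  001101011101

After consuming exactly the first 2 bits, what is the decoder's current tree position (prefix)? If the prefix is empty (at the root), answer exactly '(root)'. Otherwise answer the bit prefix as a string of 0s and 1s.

Answer: (root)

Derivation:
Bit 0: prefix='0' (no match yet)
Bit 1: prefix='00' -> emit 'g', reset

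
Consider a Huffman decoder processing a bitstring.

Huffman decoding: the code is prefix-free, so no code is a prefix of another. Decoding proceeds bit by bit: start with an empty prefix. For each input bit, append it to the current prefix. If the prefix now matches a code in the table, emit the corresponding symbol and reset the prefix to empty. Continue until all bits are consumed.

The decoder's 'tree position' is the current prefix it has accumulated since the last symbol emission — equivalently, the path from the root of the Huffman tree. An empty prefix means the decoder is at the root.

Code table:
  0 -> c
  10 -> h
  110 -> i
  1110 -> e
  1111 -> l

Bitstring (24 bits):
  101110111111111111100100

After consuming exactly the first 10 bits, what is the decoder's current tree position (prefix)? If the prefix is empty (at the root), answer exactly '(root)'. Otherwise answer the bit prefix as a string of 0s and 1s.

Bit 0: prefix='1' (no match yet)
Bit 1: prefix='10' -> emit 'h', reset
Bit 2: prefix='1' (no match yet)
Bit 3: prefix='11' (no match yet)
Bit 4: prefix='111' (no match yet)
Bit 5: prefix='1110' -> emit 'e', reset
Bit 6: prefix='1' (no match yet)
Bit 7: prefix='11' (no match yet)
Bit 8: prefix='111' (no match yet)
Bit 9: prefix='1111' -> emit 'l', reset

Answer: (root)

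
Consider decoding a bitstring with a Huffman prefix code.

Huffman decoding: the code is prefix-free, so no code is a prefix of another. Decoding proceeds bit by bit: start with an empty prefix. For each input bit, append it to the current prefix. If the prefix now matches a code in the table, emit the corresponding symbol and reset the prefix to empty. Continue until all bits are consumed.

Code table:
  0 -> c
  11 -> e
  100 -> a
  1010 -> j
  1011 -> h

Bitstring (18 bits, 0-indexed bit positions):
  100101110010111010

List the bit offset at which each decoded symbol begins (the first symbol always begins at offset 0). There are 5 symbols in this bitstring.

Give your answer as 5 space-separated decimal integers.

Answer: 0 3 7 10 14

Derivation:
Bit 0: prefix='1' (no match yet)
Bit 1: prefix='10' (no match yet)
Bit 2: prefix='100' -> emit 'a', reset
Bit 3: prefix='1' (no match yet)
Bit 4: prefix='10' (no match yet)
Bit 5: prefix='101' (no match yet)
Bit 6: prefix='1011' -> emit 'h', reset
Bit 7: prefix='1' (no match yet)
Bit 8: prefix='10' (no match yet)
Bit 9: prefix='100' -> emit 'a', reset
Bit 10: prefix='1' (no match yet)
Bit 11: prefix='10' (no match yet)
Bit 12: prefix='101' (no match yet)
Bit 13: prefix='1011' -> emit 'h', reset
Bit 14: prefix='1' (no match yet)
Bit 15: prefix='10' (no match yet)
Bit 16: prefix='101' (no match yet)
Bit 17: prefix='1010' -> emit 'j', reset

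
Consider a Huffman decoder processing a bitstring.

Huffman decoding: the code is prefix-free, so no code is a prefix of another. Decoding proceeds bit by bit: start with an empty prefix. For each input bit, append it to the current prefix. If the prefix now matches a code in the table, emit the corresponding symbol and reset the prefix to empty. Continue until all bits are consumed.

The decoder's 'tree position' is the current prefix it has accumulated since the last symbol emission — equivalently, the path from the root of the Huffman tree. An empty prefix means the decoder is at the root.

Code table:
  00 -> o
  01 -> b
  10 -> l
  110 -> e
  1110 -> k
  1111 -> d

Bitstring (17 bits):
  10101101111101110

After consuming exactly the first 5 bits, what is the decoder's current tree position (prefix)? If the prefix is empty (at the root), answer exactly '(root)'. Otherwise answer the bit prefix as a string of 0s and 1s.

Bit 0: prefix='1' (no match yet)
Bit 1: prefix='10' -> emit 'l', reset
Bit 2: prefix='1' (no match yet)
Bit 3: prefix='10' -> emit 'l', reset
Bit 4: prefix='1' (no match yet)

Answer: 1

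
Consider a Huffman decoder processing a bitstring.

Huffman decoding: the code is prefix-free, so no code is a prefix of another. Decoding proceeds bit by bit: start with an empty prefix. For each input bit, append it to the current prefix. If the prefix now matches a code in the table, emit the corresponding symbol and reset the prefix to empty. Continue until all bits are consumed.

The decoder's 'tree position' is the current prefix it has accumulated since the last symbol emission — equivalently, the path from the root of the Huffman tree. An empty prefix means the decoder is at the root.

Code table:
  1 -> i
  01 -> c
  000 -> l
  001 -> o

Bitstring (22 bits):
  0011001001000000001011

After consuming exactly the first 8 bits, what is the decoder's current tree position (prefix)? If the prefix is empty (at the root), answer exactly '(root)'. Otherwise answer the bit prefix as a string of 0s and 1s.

Bit 0: prefix='0' (no match yet)
Bit 1: prefix='00' (no match yet)
Bit 2: prefix='001' -> emit 'o', reset
Bit 3: prefix='1' -> emit 'i', reset
Bit 4: prefix='0' (no match yet)
Bit 5: prefix='00' (no match yet)
Bit 6: prefix='001' -> emit 'o', reset
Bit 7: prefix='0' (no match yet)

Answer: 0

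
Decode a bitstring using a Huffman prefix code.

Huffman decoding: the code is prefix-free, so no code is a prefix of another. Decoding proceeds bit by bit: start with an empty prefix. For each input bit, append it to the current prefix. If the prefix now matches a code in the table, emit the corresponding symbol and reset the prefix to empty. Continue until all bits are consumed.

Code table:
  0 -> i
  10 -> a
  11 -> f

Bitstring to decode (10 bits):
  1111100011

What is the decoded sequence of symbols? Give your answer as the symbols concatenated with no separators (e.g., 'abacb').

Bit 0: prefix='1' (no match yet)
Bit 1: prefix='11' -> emit 'f', reset
Bit 2: prefix='1' (no match yet)
Bit 3: prefix='11' -> emit 'f', reset
Bit 4: prefix='1' (no match yet)
Bit 5: prefix='10' -> emit 'a', reset
Bit 6: prefix='0' -> emit 'i', reset
Bit 7: prefix='0' -> emit 'i', reset
Bit 8: prefix='1' (no match yet)
Bit 9: prefix='11' -> emit 'f', reset

Answer: ffaiif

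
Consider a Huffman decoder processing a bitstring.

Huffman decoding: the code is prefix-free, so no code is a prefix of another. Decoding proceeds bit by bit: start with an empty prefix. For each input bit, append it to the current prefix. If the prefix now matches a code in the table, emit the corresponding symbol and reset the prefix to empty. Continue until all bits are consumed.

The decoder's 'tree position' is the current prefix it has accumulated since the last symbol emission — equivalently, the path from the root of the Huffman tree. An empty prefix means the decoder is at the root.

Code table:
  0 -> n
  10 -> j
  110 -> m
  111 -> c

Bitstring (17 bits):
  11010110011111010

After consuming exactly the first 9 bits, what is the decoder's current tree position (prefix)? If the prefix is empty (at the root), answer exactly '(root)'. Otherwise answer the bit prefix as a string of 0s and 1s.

Bit 0: prefix='1' (no match yet)
Bit 1: prefix='11' (no match yet)
Bit 2: prefix='110' -> emit 'm', reset
Bit 3: prefix='1' (no match yet)
Bit 4: prefix='10' -> emit 'j', reset
Bit 5: prefix='1' (no match yet)
Bit 6: prefix='11' (no match yet)
Bit 7: prefix='110' -> emit 'm', reset
Bit 8: prefix='0' -> emit 'n', reset

Answer: (root)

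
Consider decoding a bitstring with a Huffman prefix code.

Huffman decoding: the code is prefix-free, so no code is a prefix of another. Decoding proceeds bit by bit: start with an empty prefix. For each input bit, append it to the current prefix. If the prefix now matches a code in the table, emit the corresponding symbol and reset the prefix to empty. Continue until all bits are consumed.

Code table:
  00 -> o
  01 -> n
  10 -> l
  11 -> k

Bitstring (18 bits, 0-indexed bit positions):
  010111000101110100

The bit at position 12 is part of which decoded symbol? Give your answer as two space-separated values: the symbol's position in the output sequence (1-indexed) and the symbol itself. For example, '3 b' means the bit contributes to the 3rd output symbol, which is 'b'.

Answer: 7 k

Derivation:
Bit 0: prefix='0' (no match yet)
Bit 1: prefix='01' -> emit 'n', reset
Bit 2: prefix='0' (no match yet)
Bit 3: prefix='01' -> emit 'n', reset
Bit 4: prefix='1' (no match yet)
Bit 5: prefix='11' -> emit 'k', reset
Bit 6: prefix='0' (no match yet)
Bit 7: prefix='00' -> emit 'o', reset
Bit 8: prefix='0' (no match yet)
Bit 9: prefix='01' -> emit 'n', reset
Bit 10: prefix='0' (no match yet)
Bit 11: prefix='01' -> emit 'n', reset
Bit 12: prefix='1' (no match yet)
Bit 13: prefix='11' -> emit 'k', reset
Bit 14: prefix='0' (no match yet)
Bit 15: prefix='01' -> emit 'n', reset
Bit 16: prefix='0' (no match yet)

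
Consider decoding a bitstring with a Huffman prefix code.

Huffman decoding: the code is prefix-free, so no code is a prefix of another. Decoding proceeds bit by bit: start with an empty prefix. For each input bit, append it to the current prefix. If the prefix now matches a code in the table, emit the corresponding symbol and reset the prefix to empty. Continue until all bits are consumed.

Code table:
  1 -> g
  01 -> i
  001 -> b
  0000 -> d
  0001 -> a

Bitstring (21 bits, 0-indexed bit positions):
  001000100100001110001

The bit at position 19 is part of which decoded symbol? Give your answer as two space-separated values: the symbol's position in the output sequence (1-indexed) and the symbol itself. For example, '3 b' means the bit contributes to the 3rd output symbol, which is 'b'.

Answer: 8 a

Derivation:
Bit 0: prefix='0' (no match yet)
Bit 1: prefix='00' (no match yet)
Bit 2: prefix='001' -> emit 'b', reset
Bit 3: prefix='0' (no match yet)
Bit 4: prefix='00' (no match yet)
Bit 5: prefix='000' (no match yet)
Bit 6: prefix='0001' -> emit 'a', reset
Bit 7: prefix='0' (no match yet)
Bit 8: prefix='00' (no match yet)
Bit 9: prefix='001' -> emit 'b', reset
Bit 10: prefix='0' (no match yet)
Bit 11: prefix='00' (no match yet)
Bit 12: prefix='000' (no match yet)
Bit 13: prefix='0000' -> emit 'd', reset
Bit 14: prefix='1' -> emit 'g', reset
Bit 15: prefix='1' -> emit 'g', reset
Bit 16: prefix='1' -> emit 'g', reset
Bit 17: prefix='0' (no match yet)
Bit 18: prefix='00' (no match yet)
Bit 19: prefix='000' (no match yet)
Bit 20: prefix='0001' -> emit 'a', reset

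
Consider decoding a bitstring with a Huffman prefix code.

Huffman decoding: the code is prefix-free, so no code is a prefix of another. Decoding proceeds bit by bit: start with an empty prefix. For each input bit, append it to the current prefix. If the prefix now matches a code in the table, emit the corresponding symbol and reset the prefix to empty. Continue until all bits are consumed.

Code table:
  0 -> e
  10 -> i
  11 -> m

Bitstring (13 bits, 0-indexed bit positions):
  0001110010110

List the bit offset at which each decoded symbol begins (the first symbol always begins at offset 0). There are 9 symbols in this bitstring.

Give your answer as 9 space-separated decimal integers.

Answer: 0 1 2 3 5 7 8 10 12

Derivation:
Bit 0: prefix='0' -> emit 'e', reset
Bit 1: prefix='0' -> emit 'e', reset
Bit 2: prefix='0' -> emit 'e', reset
Bit 3: prefix='1' (no match yet)
Bit 4: prefix='11' -> emit 'm', reset
Bit 5: prefix='1' (no match yet)
Bit 6: prefix='10' -> emit 'i', reset
Bit 7: prefix='0' -> emit 'e', reset
Bit 8: prefix='1' (no match yet)
Bit 9: prefix='10' -> emit 'i', reset
Bit 10: prefix='1' (no match yet)
Bit 11: prefix='11' -> emit 'm', reset
Bit 12: prefix='0' -> emit 'e', reset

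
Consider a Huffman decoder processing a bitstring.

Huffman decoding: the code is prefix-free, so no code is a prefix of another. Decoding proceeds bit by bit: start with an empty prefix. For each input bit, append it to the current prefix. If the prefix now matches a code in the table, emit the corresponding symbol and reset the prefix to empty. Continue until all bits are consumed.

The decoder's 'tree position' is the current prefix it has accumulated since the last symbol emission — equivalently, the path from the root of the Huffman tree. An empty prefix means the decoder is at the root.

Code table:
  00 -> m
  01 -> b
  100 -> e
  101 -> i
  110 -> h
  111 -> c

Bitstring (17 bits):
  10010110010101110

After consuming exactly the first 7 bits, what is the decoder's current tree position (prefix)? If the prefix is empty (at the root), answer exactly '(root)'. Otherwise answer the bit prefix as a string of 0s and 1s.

Bit 0: prefix='1' (no match yet)
Bit 1: prefix='10' (no match yet)
Bit 2: prefix='100' -> emit 'e', reset
Bit 3: prefix='1' (no match yet)
Bit 4: prefix='10' (no match yet)
Bit 5: prefix='101' -> emit 'i', reset
Bit 6: prefix='1' (no match yet)

Answer: 1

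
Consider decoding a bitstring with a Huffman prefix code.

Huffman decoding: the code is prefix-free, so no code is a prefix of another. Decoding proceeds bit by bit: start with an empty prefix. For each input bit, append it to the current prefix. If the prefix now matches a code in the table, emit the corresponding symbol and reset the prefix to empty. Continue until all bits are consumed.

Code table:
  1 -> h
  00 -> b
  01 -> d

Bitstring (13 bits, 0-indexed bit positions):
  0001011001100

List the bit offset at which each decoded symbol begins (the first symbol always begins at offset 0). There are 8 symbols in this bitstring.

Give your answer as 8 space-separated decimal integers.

Answer: 0 2 4 6 7 9 10 11

Derivation:
Bit 0: prefix='0' (no match yet)
Bit 1: prefix='00' -> emit 'b', reset
Bit 2: prefix='0' (no match yet)
Bit 3: prefix='01' -> emit 'd', reset
Bit 4: prefix='0' (no match yet)
Bit 5: prefix='01' -> emit 'd', reset
Bit 6: prefix='1' -> emit 'h', reset
Bit 7: prefix='0' (no match yet)
Bit 8: prefix='00' -> emit 'b', reset
Bit 9: prefix='1' -> emit 'h', reset
Bit 10: prefix='1' -> emit 'h', reset
Bit 11: prefix='0' (no match yet)
Bit 12: prefix='00' -> emit 'b', reset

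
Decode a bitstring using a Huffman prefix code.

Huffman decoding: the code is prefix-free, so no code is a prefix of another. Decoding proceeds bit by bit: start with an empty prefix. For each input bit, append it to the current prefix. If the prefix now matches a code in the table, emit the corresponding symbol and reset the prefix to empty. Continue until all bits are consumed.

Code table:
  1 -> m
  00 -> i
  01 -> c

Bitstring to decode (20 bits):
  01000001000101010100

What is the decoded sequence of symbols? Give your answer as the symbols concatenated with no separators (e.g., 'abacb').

Answer: ciicicccci

Derivation:
Bit 0: prefix='0' (no match yet)
Bit 1: prefix='01' -> emit 'c', reset
Bit 2: prefix='0' (no match yet)
Bit 3: prefix='00' -> emit 'i', reset
Bit 4: prefix='0' (no match yet)
Bit 5: prefix='00' -> emit 'i', reset
Bit 6: prefix='0' (no match yet)
Bit 7: prefix='01' -> emit 'c', reset
Bit 8: prefix='0' (no match yet)
Bit 9: prefix='00' -> emit 'i', reset
Bit 10: prefix='0' (no match yet)
Bit 11: prefix='01' -> emit 'c', reset
Bit 12: prefix='0' (no match yet)
Bit 13: prefix='01' -> emit 'c', reset
Bit 14: prefix='0' (no match yet)
Bit 15: prefix='01' -> emit 'c', reset
Bit 16: prefix='0' (no match yet)
Bit 17: prefix='01' -> emit 'c', reset
Bit 18: prefix='0' (no match yet)
Bit 19: prefix='00' -> emit 'i', reset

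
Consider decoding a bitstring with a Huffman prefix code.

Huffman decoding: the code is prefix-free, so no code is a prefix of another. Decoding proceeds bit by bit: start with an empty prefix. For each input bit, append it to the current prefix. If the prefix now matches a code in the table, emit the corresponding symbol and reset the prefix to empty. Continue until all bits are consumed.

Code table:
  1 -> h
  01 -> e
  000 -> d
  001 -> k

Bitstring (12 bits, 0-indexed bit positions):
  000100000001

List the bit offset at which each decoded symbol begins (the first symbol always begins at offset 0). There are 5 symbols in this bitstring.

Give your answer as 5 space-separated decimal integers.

Answer: 0 3 4 7 10

Derivation:
Bit 0: prefix='0' (no match yet)
Bit 1: prefix='00' (no match yet)
Bit 2: prefix='000' -> emit 'd', reset
Bit 3: prefix='1' -> emit 'h', reset
Bit 4: prefix='0' (no match yet)
Bit 5: prefix='00' (no match yet)
Bit 6: prefix='000' -> emit 'd', reset
Bit 7: prefix='0' (no match yet)
Bit 8: prefix='00' (no match yet)
Bit 9: prefix='000' -> emit 'd', reset
Bit 10: prefix='0' (no match yet)
Bit 11: prefix='01' -> emit 'e', reset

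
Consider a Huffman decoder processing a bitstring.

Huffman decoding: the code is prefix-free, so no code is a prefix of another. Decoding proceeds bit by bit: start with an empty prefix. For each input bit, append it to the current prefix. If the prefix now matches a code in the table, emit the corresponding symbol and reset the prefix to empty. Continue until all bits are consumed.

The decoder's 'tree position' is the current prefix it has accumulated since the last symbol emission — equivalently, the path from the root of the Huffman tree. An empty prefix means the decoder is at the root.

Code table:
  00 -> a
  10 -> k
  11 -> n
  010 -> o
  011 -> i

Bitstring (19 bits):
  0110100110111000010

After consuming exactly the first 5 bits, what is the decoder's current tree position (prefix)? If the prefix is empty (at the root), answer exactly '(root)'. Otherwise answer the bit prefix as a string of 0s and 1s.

Bit 0: prefix='0' (no match yet)
Bit 1: prefix='01' (no match yet)
Bit 2: prefix='011' -> emit 'i', reset
Bit 3: prefix='0' (no match yet)
Bit 4: prefix='01' (no match yet)

Answer: 01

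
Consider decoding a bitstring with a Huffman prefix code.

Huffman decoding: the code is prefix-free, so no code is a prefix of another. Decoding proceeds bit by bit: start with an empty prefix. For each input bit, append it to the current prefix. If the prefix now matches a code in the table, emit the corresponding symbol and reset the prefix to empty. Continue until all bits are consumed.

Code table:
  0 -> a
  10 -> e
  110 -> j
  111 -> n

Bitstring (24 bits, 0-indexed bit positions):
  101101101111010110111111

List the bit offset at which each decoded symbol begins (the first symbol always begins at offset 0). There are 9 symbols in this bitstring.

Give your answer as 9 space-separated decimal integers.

Answer: 0 2 5 8 11 13 15 18 21

Derivation:
Bit 0: prefix='1' (no match yet)
Bit 1: prefix='10' -> emit 'e', reset
Bit 2: prefix='1' (no match yet)
Bit 3: prefix='11' (no match yet)
Bit 4: prefix='110' -> emit 'j', reset
Bit 5: prefix='1' (no match yet)
Bit 6: prefix='11' (no match yet)
Bit 7: prefix='110' -> emit 'j', reset
Bit 8: prefix='1' (no match yet)
Bit 9: prefix='11' (no match yet)
Bit 10: prefix='111' -> emit 'n', reset
Bit 11: prefix='1' (no match yet)
Bit 12: prefix='10' -> emit 'e', reset
Bit 13: prefix='1' (no match yet)
Bit 14: prefix='10' -> emit 'e', reset
Bit 15: prefix='1' (no match yet)
Bit 16: prefix='11' (no match yet)
Bit 17: prefix='110' -> emit 'j', reset
Bit 18: prefix='1' (no match yet)
Bit 19: prefix='11' (no match yet)
Bit 20: prefix='111' -> emit 'n', reset
Bit 21: prefix='1' (no match yet)
Bit 22: prefix='11' (no match yet)
Bit 23: prefix='111' -> emit 'n', reset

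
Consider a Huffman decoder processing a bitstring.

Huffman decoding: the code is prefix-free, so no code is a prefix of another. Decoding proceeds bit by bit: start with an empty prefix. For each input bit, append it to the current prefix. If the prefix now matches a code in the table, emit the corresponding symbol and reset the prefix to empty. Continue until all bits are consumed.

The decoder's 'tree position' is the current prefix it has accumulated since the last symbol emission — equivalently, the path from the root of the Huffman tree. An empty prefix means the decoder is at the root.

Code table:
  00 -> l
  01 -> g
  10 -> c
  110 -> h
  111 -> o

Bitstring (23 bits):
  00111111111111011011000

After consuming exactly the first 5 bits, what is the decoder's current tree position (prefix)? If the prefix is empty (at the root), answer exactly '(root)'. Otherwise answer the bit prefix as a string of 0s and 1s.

Answer: (root)

Derivation:
Bit 0: prefix='0' (no match yet)
Bit 1: prefix='00' -> emit 'l', reset
Bit 2: prefix='1' (no match yet)
Bit 3: prefix='11' (no match yet)
Bit 4: prefix='111' -> emit 'o', reset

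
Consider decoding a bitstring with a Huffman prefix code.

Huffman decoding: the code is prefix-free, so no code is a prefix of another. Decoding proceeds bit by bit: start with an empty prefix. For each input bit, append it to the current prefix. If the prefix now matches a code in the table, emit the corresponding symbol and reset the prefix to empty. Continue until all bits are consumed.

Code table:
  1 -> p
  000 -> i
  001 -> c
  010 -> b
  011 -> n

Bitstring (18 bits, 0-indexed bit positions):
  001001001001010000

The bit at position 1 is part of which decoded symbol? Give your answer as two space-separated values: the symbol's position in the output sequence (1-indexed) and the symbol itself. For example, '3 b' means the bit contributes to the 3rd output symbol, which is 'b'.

Answer: 1 c

Derivation:
Bit 0: prefix='0' (no match yet)
Bit 1: prefix='00' (no match yet)
Bit 2: prefix='001' -> emit 'c', reset
Bit 3: prefix='0' (no match yet)
Bit 4: prefix='00' (no match yet)
Bit 5: prefix='001' -> emit 'c', reset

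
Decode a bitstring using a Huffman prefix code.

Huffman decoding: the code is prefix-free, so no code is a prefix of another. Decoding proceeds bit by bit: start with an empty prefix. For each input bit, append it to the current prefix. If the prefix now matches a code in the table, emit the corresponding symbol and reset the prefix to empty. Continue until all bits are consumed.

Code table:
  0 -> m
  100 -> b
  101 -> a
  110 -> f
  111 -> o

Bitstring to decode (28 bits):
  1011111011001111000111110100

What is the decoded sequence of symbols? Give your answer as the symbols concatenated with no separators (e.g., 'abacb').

Bit 0: prefix='1' (no match yet)
Bit 1: prefix='10' (no match yet)
Bit 2: prefix='101' -> emit 'a', reset
Bit 3: prefix='1' (no match yet)
Bit 4: prefix='11' (no match yet)
Bit 5: prefix='111' -> emit 'o', reset
Bit 6: prefix='1' (no match yet)
Bit 7: prefix='10' (no match yet)
Bit 8: prefix='101' -> emit 'a', reset
Bit 9: prefix='1' (no match yet)
Bit 10: prefix='10' (no match yet)
Bit 11: prefix='100' -> emit 'b', reset
Bit 12: prefix='1' (no match yet)
Bit 13: prefix='11' (no match yet)
Bit 14: prefix='111' -> emit 'o', reset
Bit 15: prefix='1' (no match yet)
Bit 16: prefix='10' (no match yet)
Bit 17: prefix='100' -> emit 'b', reset
Bit 18: prefix='0' -> emit 'm', reset
Bit 19: prefix='1' (no match yet)
Bit 20: prefix='11' (no match yet)
Bit 21: prefix='111' -> emit 'o', reset
Bit 22: prefix='1' (no match yet)
Bit 23: prefix='11' (no match yet)
Bit 24: prefix='110' -> emit 'f', reset
Bit 25: prefix='1' (no match yet)
Bit 26: prefix='10' (no match yet)
Bit 27: prefix='100' -> emit 'b', reset

Answer: aoabobmofb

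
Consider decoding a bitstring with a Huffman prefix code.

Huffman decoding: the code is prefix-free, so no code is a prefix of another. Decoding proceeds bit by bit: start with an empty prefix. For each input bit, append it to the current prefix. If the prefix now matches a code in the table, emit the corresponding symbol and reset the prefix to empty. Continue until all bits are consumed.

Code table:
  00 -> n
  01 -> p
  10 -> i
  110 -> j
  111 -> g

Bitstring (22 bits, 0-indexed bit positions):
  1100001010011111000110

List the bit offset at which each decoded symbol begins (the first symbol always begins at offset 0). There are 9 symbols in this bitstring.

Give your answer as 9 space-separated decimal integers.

Answer: 0 3 5 7 9 11 14 17 19

Derivation:
Bit 0: prefix='1' (no match yet)
Bit 1: prefix='11' (no match yet)
Bit 2: prefix='110' -> emit 'j', reset
Bit 3: prefix='0' (no match yet)
Bit 4: prefix='00' -> emit 'n', reset
Bit 5: prefix='0' (no match yet)
Bit 6: prefix='01' -> emit 'p', reset
Bit 7: prefix='0' (no match yet)
Bit 8: prefix='01' -> emit 'p', reset
Bit 9: prefix='0' (no match yet)
Bit 10: prefix='00' -> emit 'n', reset
Bit 11: prefix='1' (no match yet)
Bit 12: prefix='11' (no match yet)
Bit 13: prefix='111' -> emit 'g', reset
Bit 14: prefix='1' (no match yet)
Bit 15: prefix='11' (no match yet)
Bit 16: prefix='110' -> emit 'j', reset
Bit 17: prefix='0' (no match yet)
Bit 18: prefix='00' -> emit 'n', reset
Bit 19: prefix='1' (no match yet)
Bit 20: prefix='11' (no match yet)
Bit 21: prefix='110' -> emit 'j', reset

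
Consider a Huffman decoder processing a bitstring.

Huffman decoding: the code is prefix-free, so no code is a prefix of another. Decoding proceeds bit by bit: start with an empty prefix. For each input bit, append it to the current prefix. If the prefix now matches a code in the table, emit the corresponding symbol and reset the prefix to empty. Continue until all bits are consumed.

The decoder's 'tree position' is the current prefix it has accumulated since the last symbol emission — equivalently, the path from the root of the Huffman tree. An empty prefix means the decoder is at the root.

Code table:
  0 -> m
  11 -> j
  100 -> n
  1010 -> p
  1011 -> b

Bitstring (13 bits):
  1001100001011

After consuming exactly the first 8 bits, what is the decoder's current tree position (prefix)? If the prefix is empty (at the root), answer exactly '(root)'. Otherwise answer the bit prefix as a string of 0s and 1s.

Answer: (root)

Derivation:
Bit 0: prefix='1' (no match yet)
Bit 1: prefix='10' (no match yet)
Bit 2: prefix='100' -> emit 'n', reset
Bit 3: prefix='1' (no match yet)
Bit 4: prefix='11' -> emit 'j', reset
Bit 5: prefix='0' -> emit 'm', reset
Bit 6: prefix='0' -> emit 'm', reset
Bit 7: prefix='0' -> emit 'm', reset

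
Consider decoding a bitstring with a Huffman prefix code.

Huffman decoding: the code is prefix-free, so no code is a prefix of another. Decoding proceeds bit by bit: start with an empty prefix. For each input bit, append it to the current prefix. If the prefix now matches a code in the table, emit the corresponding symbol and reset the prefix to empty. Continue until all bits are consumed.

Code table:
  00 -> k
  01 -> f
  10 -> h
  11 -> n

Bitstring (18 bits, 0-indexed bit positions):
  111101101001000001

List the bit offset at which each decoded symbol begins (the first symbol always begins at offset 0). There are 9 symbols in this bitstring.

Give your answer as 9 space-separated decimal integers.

Answer: 0 2 4 6 8 10 12 14 16

Derivation:
Bit 0: prefix='1' (no match yet)
Bit 1: prefix='11' -> emit 'n', reset
Bit 2: prefix='1' (no match yet)
Bit 3: prefix='11' -> emit 'n', reset
Bit 4: prefix='0' (no match yet)
Bit 5: prefix='01' -> emit 'f', reset
Bit 6: prefix='1' (no match yet)
Bit 7: prefix='10' -> emit 'h', reset
Bit 8: prefix='1' (no match yet)
Bit 9: prefix='10' -> emit 'h', reset
Bit 10: prefix='0' (no match yet)
Bit 11: prefix='01' -> emit 'f', reset
Bit 12: prefix='0' (no match yet)
Bit 13: prefix='00' -> emit 'k', reset
Bit 14: prefix='0' (no match yet)
Bit 15: prefix='00' -> emit 'k', reset
Bit 16: prefix='0' (no match yet)
Bit 17: prefix='01' -> emit 'f', reset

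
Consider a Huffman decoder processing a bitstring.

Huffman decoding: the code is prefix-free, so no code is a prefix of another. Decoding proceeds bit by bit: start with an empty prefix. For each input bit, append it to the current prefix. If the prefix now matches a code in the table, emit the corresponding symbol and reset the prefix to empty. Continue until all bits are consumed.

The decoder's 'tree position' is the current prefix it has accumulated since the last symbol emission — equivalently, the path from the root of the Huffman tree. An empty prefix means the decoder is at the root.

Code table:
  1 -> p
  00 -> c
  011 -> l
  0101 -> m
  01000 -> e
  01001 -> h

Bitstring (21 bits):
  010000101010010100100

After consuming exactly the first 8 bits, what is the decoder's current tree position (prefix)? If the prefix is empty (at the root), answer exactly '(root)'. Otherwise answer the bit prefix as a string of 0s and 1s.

Answer: 010

Derivation:
Bit 0: prefix='0' (no match yet)
Bit 1: prefix='01' (no match yet)
Bit 2: prefix='010' (no match yet)
Bit 3: prefix='0100' (no match yet)
Bit 4: prefix='01000' -> emit 'e', reset
Bit 5: prefix='0' (no match yet)
Bit 6: prefix='01' (no match yet)
Bit 7: prefix='010' (no match yet)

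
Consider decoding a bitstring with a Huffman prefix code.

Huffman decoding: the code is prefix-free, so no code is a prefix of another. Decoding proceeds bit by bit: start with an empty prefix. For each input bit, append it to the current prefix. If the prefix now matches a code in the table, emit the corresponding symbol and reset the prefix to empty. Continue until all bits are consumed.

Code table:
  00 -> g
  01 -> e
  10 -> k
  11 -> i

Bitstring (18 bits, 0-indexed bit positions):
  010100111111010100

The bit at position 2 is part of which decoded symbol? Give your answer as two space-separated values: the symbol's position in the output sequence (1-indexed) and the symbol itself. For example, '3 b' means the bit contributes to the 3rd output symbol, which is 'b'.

Answer: 2 e

Derivation:
Bit 0: prefix='0' (no match yet)
Bit 1: prefix='01' -> emit 'e', reset
Bit 2: prefix='0' (no match yet)
Bit 3: prefix='01' -> emit 'e', reset
Bit 4: prefix='0' (no match yet)
Bit 5: prefix='00' -> emit 'g', reset
Bit 6: prefix='1' (no match yet)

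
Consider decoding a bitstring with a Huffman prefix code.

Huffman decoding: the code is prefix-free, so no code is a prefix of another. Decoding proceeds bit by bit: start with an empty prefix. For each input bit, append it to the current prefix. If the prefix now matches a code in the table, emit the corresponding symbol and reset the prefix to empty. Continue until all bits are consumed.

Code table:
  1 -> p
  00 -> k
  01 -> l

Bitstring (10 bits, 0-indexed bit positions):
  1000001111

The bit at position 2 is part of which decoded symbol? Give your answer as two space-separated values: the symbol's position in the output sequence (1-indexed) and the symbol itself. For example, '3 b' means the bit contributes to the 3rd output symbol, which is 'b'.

Bit 0: prefix='1' -> emit 'p', reset
Bit 1: prefix='0' (no match yet)
Bit 2: prefix='00' -> emit 'k', reset
Bit 3: prefix='0' (no match yet)
Bit 4: prefix='00' -> emit 'k', reset
Bit 5: prefix='0' (no match yet)
Bit 6: prefix='01' -> emit 'l', reset

Answer: 2 k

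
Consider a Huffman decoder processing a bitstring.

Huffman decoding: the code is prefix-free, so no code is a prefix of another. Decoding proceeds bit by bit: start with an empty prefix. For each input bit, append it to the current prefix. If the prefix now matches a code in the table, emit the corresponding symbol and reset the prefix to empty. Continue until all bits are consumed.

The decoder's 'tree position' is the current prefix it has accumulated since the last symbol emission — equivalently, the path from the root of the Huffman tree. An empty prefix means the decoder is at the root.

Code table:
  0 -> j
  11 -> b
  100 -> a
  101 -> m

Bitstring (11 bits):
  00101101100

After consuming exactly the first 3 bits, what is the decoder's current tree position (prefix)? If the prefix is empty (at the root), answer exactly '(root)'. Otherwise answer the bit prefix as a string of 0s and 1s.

Answer: 1

Derivation:
Bit 0: prefix='0' -> emit 'j', reset
Bit 1: prefix='0' -> emit 'j', reset
Bit 2: prefix='1' (no match yet)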